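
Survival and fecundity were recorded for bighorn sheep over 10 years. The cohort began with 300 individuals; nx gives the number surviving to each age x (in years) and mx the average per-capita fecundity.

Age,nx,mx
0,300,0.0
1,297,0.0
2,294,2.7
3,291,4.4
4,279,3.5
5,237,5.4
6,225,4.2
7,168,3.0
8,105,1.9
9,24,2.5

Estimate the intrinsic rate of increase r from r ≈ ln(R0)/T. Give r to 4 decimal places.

0.6698

lx = nx/n0 = nx/300: 1, 0.99, 0.98, 0.97, 0.93, 0.79, 0.75, 0.56, 0.35, 0.08
R0 = Σ lx·mx = 0 + 0 + 2.646 + 4.268 + 3.255 + 4.266 + 3.15 + 1.68 + 0.665 + 0.2 = 20.13
Σ x·lx·mx = 90.226; T = 90.226/20.13 = 4.48217…
r ≈ ln(R0)/T = ln(20.13)/4.48217… = 0.669813… → 0.6698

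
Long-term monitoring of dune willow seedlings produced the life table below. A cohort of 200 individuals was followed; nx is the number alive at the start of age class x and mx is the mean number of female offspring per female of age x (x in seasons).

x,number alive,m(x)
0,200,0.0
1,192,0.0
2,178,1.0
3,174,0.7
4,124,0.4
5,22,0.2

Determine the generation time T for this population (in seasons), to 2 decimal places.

2.66

lx = nx/n0 = nx/200: 1, 0.96, 0.89, 0.87, 0.62, 0.11
lx·mx: 0, 0, 0.89, 0.609, 0.248, 0.022 → R0 = 1.769
x·lx·mx: 0, 0, 1.78, 1.827, 0.992, 0.11 → Σ = 4.709
T = 4.709 / 1.769 = 2.661956… → 2.66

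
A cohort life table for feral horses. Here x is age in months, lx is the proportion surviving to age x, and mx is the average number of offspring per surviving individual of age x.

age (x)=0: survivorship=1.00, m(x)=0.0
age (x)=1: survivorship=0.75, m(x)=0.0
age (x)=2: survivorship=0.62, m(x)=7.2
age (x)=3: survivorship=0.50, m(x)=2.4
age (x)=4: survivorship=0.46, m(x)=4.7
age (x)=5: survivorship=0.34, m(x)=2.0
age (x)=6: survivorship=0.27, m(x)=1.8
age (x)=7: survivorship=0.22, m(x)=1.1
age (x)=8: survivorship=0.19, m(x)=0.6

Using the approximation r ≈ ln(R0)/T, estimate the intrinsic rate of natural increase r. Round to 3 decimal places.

0.694

R0 = Σ lx·mx = 0 + 0 + 4.464 + 1.2 + 2.162 + 0.68 + 0.486 + 0.242 + 0.114 = 9.348
Σ x·lx·mx = 30.098; T = 30.098/9.348 = 3.21973…
r ≈ ln(R0)/T = ln(9.348)/3.21973… = 0.69421… → 0.694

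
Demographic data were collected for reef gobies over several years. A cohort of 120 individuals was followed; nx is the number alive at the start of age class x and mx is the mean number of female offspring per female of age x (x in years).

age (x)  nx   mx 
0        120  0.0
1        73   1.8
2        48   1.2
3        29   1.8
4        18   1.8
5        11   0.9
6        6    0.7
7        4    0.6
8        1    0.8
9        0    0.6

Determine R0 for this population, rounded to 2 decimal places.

lx = nx/n0 = nx/120: 1, 0.60833…, 0.4, 0.24167…, 0.15, 0.09167…, 0.05, 0.03333…, 0.00833…, 0
lx·mx by age: 0, 1.095…, 0.48, 0.435…, 0.27, 0.0825…, 0.035, 0.02…, 0.006667…, 0
R0 = Σ lx·mx = 2.424167… → 2.42

2.42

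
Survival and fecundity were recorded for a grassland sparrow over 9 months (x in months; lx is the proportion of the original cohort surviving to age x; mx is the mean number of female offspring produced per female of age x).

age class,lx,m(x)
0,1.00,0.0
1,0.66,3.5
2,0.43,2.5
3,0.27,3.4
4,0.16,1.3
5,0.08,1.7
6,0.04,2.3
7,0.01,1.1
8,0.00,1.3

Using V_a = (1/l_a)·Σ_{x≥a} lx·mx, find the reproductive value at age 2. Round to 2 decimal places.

5.67

lx·mx for x ≥ 2: 1.075, 0.918, 0.208, 0.136, 0.092, 0.011, 0 → sum = 2.44
V_2 = 2.44 / l_2 = 2.44 / 0.43 = 5.674419… → 5.67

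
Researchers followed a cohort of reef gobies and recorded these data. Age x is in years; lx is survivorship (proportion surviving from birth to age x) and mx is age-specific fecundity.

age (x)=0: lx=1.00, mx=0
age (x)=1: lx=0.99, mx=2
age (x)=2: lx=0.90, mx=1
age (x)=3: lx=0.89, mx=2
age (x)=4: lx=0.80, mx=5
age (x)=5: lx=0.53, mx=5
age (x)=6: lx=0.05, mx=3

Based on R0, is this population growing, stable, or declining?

growing

R0 = Σ lx·mx = 0 + 1.98 + 0.9 + 1.78 + 4 + 2.65 + 0.15 = 11.46
R0 > 1, so the population is growing.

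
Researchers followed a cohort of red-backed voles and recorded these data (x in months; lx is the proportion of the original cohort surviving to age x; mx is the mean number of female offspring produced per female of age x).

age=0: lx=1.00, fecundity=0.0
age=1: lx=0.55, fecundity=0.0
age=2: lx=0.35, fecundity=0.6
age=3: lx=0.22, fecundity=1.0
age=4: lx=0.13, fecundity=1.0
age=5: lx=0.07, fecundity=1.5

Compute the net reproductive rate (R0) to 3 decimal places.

0.665

lx·mx by age: 0, 0, 0.21, 0.22, 0.13, 0.105
R0 = Σ lx·mx = 0.665 → 0.665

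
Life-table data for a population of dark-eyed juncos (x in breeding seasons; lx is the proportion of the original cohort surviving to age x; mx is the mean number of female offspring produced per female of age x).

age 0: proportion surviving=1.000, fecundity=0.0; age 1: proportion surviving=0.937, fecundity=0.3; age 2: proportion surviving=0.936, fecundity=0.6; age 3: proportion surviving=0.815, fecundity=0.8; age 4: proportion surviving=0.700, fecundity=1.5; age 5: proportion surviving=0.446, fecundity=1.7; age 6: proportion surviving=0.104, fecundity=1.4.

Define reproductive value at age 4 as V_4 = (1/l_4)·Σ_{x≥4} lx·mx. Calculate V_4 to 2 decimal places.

lx·mx for x ≥ 4: 1.05, 0.7582, 0.1456 → sum = 1.9538
V_4 = 1.9538 / l_4 = 1.9538 / 0.7 = 2.791143… → 2.79

2.79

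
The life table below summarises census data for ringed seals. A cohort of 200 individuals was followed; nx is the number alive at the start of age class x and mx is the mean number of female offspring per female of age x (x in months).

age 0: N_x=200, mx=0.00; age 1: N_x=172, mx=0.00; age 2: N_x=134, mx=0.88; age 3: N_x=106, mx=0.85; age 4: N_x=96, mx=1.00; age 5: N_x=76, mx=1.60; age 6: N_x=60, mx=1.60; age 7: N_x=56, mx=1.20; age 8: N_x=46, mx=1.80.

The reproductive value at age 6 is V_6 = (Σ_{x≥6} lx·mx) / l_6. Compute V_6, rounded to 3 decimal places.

lx = nx/n0 = nx/200: 1, 0.86, 0.67, 0.53, 0.48, 0.38, 0.3, 0.28, 0.23
lx·mx for x ≥ 6: 0.48, 0.336, 0.414 → sum = 1.23
V_6 = 1.23 / l_6 = 1.23 / 0.3 = 4.1 → 4.100

4.100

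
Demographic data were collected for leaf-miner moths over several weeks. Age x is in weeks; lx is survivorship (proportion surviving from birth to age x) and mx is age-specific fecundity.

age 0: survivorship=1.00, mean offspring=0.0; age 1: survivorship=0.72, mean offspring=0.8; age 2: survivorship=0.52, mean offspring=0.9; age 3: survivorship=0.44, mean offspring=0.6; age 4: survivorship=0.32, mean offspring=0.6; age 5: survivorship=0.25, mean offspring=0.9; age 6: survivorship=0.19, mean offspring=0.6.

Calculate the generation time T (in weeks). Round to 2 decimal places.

2.65

lx·mx: 0, 0.576, 0.468, 0.264, 0.192, 0.225, 0.114 → R0 = 1.839
x·lx·mx: 0, 0.576, 0.936, 0.792, 0.768, 1.125, 0.684 → Σ = 4.881
T = 4.881 / 1.839 = 2.65416… → 2.65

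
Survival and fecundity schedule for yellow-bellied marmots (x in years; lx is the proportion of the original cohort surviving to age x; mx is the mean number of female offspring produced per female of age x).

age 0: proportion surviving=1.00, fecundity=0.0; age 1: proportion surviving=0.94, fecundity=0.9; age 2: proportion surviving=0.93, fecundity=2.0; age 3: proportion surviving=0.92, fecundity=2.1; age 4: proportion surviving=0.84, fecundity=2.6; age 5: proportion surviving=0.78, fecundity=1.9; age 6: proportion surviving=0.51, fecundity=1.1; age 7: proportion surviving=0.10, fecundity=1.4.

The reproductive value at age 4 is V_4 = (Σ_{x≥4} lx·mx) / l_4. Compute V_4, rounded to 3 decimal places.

5.199

lx·mx for x ≥ 4: 2.184, 1.482, 0.561, 0.14 → sum = 4.367
V_4 = 4.367 / l_4 = 4.367 / 0.84 = 5.19881… → 5.199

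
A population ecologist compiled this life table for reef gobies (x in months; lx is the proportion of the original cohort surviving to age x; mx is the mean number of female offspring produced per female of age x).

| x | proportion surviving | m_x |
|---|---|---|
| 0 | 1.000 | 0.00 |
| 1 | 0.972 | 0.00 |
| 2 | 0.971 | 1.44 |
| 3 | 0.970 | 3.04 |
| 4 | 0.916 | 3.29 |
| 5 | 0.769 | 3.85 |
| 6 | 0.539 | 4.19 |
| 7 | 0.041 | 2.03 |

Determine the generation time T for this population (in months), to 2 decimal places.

lx·mx: 0, 0, 1.39824, 2.9488, 3.01364, 2.96065, 2.25841, 0.08323 → R0 = 12.66297
x·lx·mx: 0, 0, 2.79648, 8.8464, 12.05456, 14.80325, 13.55046, 0.58261 → Σ = 52.63376
T = 52.63376 / 12.66297 = 4.15651… → 4.16

4.16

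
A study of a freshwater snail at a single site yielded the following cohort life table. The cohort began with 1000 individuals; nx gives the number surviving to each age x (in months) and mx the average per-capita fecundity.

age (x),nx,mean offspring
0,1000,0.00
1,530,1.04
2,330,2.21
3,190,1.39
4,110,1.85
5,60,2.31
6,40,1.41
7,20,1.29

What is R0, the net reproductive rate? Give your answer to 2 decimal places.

1.97

lx = nx/n0 = nx/1000: 1, 0.53, 0.33, 0.19, 0.11, 0.06, 0.04, 0.02
lx·mx by age: 0, 0.5512, 0.7293, 0.2641, 0.2035, 0.1386, 0.0564, 0.0258
R0 = Σ lx·mx = 1.9689 → 1.97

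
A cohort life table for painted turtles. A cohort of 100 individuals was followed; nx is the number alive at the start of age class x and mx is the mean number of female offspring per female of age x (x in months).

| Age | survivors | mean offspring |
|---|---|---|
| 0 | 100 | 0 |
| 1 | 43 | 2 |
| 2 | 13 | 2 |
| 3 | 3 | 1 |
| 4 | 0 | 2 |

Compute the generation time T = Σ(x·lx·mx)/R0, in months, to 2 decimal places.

1.28

lx = nx/n0 = nx/100: 1, 0.43, 0.13, 0.03, 0
lx·mx: 0, 0.86, 0.26, 0.03, 0 → R0 = 1.15
x·lx·mx: 0, 0.86, 0.52, 0.09, 0 → Σ = 1.47
T = 1.47 / 1.15 = 1.278261… → 1.28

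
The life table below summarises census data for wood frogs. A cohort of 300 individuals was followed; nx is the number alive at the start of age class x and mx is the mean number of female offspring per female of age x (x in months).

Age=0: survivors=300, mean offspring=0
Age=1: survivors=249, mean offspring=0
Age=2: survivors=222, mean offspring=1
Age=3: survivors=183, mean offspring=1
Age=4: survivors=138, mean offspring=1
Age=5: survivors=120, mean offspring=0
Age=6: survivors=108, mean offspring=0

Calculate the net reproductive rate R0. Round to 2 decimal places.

lx = nx/n0 = nx/300: 1, 0.83, 0.74, 0.61, 0.46, 0.4, 0.36
lx·mx by age: 0, 0, 0.74, 0.61, 0.46, 0, 0
R0 = Σ lx·mx = 1.81 → 1.81

1.81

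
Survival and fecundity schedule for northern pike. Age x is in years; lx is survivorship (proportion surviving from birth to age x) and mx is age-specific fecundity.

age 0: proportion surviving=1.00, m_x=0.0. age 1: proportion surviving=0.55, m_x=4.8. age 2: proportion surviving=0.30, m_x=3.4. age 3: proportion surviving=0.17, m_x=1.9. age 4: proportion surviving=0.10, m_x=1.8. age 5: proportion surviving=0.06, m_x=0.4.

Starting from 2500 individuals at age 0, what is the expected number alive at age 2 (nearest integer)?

Expected survivors = N0 · l_2 = 2500 × 0.30 = 750 → 750

750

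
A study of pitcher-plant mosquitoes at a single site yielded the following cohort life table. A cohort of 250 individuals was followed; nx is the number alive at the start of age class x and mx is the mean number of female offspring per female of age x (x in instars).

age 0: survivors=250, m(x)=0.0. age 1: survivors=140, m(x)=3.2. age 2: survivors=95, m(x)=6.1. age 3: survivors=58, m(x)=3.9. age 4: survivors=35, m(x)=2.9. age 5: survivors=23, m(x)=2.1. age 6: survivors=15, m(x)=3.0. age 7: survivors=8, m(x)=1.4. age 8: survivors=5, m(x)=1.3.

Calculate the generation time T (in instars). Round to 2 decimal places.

2.27

lx = nx/n0 = nx/250: 1, 0.56, 0.38, 0.232, 0.14, 0.092, 0.06, 0.032, 0.02
lx·mx: 0, 1.792, 2.318, 0.9048, 0.406, 0.1932, 0.18, 0.0448, 0.026 → R0 = 5.8648
x·lx·mx: 0, 1.792, 4.636, 2.7144, 1.624, 0.966, 1.08, 0.3136, 0.208 → Σ = 13.334
T = 13.334 / 5.8648 = 2.273564… → 2.27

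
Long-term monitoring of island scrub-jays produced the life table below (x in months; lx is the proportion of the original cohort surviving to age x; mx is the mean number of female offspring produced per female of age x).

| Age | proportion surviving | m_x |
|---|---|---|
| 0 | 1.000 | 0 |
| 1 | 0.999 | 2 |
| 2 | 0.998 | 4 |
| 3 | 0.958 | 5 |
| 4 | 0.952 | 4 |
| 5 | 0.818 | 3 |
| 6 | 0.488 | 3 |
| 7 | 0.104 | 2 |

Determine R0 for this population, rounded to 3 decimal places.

lx·mx by age: 0, 1.998, 3.992, 4.79, 3.808, 2.454, 1.464, 0.208
R0 = Σ lx·mx = 18.714 → 18.714

18.714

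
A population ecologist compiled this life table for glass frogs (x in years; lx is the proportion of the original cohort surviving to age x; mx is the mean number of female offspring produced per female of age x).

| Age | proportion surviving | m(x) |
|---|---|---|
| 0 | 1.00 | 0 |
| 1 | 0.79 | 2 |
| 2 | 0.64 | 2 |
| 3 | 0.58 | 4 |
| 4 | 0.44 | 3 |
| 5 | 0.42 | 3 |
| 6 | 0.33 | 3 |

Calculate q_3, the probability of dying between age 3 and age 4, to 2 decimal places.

q_3 = (l_3 − l_4) / l_3 = (0.58 − 0.44) / 0.58
     = 0.14 / 0.58 = 0.241379… → 0.24

0.24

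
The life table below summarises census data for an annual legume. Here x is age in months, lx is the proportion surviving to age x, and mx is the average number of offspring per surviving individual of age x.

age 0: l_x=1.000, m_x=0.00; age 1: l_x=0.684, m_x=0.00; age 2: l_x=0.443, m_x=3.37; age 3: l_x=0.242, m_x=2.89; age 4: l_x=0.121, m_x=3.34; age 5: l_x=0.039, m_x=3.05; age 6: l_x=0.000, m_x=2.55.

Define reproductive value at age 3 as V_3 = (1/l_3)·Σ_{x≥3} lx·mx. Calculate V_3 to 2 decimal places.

lx·mx for x ≥ 3: 0.69938, 0.40414, 0.11895, 0 → sum = 1.22247
V_3 = 1.22247 / l_3 = 1.22247 / 0.242 = 5.051529… → 5.05

5.05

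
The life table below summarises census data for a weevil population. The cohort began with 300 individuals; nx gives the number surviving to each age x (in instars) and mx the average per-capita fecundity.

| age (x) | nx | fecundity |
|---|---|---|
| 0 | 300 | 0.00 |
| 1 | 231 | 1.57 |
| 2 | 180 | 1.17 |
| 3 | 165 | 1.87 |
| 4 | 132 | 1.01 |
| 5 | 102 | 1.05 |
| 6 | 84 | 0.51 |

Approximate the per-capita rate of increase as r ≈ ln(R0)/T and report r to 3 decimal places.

lx = nx/n0 = nx/300: 1, 0.77, 0.6, 0.55, 0.44, 0.34, 0.28
R0 = Σ lx·mx = 0 + 1.2089 + 0.702 + 1.0285 + 0.4444 + 0.357 + 0.1428 = 3.8836
Σ x·lx·mx = 10.1178; T = 10.1178/3.8836 = 2.60526…
r ≈ ln(R0)/T = ln(3.8836)/2.60526… = 0.52078… → 0.521

0.521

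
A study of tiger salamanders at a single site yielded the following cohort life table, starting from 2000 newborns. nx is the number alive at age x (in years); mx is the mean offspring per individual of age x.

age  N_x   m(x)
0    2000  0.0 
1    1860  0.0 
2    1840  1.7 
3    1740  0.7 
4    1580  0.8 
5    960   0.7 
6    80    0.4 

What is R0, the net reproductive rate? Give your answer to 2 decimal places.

3.16

lx = nx/n0 = nx/2000: 1, 0.93, 0.92, 0.87, 0.79, 0.48, 0.04
lx·mx by age: 0, 0, 1.564, 0.609, 0.632, 0.336, 0.016
R0 = Σ lx·mx = 3.157 → 3.16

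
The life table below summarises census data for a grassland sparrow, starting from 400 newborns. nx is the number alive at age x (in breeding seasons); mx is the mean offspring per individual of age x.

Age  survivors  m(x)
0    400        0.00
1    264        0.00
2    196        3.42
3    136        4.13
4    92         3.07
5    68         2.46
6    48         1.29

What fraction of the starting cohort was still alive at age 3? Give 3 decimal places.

l_3 = n_3/n_0 = 136/400 = 0.34 → 0.340

0.340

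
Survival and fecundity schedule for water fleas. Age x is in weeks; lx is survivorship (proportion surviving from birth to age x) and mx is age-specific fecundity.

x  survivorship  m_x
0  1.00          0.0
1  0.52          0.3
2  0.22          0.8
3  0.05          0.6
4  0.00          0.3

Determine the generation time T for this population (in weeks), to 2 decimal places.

lx·mx: 0, 0.156, 0.176, 0.03, 0 → R0 = 0.362
x·lx·mx: 0, 0.156, 0.352, 0.09, 0 → Σ = 0.598
T = 0.598 / 0.362 = 1.651934… → 1.65

1.65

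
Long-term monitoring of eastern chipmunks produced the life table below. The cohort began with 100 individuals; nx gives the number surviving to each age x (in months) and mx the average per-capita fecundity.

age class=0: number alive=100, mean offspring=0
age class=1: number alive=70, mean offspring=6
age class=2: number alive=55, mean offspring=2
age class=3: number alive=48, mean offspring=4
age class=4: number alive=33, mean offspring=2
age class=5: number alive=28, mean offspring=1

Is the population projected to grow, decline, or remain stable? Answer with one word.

lx = nx/n0 = nx/100: 1, 0.7, 0.55, 0.48, 0.33, 0.28
R0 = Σ lx·mx = 0 + 4.2 + 1.1 + 1.92 + 0.66 + 0.28 = 8.16
R0 > 1, so the population is growing.

growing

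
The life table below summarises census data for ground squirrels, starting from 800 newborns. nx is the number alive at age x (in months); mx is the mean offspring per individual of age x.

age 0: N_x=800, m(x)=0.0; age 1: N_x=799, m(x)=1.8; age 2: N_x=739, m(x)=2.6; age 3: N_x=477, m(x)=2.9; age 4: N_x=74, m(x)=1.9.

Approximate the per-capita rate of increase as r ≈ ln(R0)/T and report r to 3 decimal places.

0.884

lx = nx/n0 = nx/800: 1, 0.99875, 0.92375, 0.59625, 0.0925
R0 = Σ lx·mx = 0 + 1.79775… + 2.40175… + 1.72913… + 0.17575 = 6.104375
Σ x·lx·mx = 12.491625; T = 12.491625/6.104375 = 2.04634…
r ≈ ln(R0)/T = ln(6.104375)/2.04634… = 0.88402… → 0.884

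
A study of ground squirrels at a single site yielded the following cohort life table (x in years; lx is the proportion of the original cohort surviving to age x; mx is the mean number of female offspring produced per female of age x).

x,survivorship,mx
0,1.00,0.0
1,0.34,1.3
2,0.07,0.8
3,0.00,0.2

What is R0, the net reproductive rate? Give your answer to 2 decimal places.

0.50

lx·mx by age: 0, 0.442, 0.056, 0
R0 = Σ lx·mx = 0.498 → 0.50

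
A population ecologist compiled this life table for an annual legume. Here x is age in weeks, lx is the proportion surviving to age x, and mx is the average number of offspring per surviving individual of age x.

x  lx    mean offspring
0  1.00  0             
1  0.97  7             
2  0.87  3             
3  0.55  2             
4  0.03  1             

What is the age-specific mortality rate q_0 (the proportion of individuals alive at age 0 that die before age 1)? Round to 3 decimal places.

0.030

q_0 = (l_0 − l_1) / l_0 = (1 − 0.97) / 1
     = 0.03 / 1 = 0.03 → 0.030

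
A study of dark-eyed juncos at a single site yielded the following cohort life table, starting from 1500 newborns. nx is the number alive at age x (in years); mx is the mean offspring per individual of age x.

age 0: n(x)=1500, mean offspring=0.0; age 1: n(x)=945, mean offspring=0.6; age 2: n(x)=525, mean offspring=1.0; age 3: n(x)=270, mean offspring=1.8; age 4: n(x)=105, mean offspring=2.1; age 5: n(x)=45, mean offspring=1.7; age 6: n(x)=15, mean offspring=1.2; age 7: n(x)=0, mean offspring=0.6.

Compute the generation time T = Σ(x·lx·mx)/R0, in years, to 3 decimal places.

2.349

lx = nx/n0 = nx/1500: 1, 0.63, 0.35, 0.18, 0.07, 0.03, 0.01, 0
lx·mx: 0, 0.378, 0.35, 0.324, 0.147, 0.051, 0.012, 0 → R0 = 1.262
x·lx·mx: 0, 0.378, 0.7, 0.972, 0.588, 0.255, 0.072, 0 → Σ = 2.965
T = 2.965 / 1.262 = 2.349445… → 2.349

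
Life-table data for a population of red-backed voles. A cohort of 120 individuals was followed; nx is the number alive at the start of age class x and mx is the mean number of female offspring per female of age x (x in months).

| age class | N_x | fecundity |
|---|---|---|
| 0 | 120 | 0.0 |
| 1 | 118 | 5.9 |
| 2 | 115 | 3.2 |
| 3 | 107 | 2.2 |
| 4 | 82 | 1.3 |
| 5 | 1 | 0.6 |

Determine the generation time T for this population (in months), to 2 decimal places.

lx = nx/n0 = nx/120: 1, 0.98333…, 0.95833…, 0.89167…, 0.68333…, 0.00833…
lx·mx: 0, 5.801667…, 3.066667…, 1.961667…, 0.888333…, 0.005… → R0 = 11.723333…
x·lx·mx: 0, 5.801667…, 6.133333…, 5.885…, 3.553333…, 0.025… → Σ = 21.398333…
T = 21.398333… / 11.723333… = 1.825277… → 1.83

1.83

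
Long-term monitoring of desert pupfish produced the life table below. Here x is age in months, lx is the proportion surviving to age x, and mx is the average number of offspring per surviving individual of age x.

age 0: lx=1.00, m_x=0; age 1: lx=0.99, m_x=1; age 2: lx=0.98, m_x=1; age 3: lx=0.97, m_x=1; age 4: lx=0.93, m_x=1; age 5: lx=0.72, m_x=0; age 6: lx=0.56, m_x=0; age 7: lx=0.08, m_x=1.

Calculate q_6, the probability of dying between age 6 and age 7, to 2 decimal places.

0.86

q_6 = (l_6 − l_7) / l_6 = (0.56 − 0.08) / 0.56
     = 0.48 / 0.56 = 0.857143… → 0.86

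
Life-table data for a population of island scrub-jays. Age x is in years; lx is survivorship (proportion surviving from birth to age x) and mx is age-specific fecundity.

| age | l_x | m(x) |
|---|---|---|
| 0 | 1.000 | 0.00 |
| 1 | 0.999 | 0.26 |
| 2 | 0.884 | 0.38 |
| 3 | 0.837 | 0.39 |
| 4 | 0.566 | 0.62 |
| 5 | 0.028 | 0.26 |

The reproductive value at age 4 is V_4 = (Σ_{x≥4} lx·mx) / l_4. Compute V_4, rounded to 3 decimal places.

0.633

lx·mx for x ≥ 4: 0.35092, 0.00728 → sum = 0.3582
V_4 = 0.3582 / l_4 = 0.3582 / 0.566 = 0.632862… → 0.633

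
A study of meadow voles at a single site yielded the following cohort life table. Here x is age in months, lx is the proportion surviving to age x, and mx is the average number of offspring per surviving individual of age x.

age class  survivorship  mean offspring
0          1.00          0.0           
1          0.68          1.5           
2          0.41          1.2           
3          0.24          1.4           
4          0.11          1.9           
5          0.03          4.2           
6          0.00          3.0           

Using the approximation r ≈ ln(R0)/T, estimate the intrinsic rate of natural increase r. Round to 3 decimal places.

0.381

R0 = Σ lx·mx = 0 + 1.02 + 0.492 + 0.336 + 0.209 + 0.126 + 0 = 2.183
Σ x·lx·mx = 4.478; T = 4.478/2.183 = 2.05131…
r ≈ ln(R0)/T = ln(2.183)/2.05131… = 0.38059… → 0.381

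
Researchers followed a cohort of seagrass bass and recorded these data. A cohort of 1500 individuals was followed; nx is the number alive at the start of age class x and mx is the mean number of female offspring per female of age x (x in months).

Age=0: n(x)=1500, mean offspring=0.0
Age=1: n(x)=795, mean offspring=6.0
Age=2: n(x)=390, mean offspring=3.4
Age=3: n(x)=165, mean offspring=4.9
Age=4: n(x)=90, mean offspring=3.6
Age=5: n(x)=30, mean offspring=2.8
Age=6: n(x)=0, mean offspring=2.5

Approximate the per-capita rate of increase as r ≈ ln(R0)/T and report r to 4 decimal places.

1.0018

lx = nx/n0 = nx/1500: 1, 0.53, 0.26, 0.11, 0.06, 0.02, 0
R0 = Σ lx·mx = 0 + 3.18 + 0.884 + 0.539 + 0.216 + 0.056 + 0 = 4.875
Σ x·lx·mx = 7.709; T = 7.709/4.875 = 1.58133…
r ≈ ln(R0)/T = ln(4.875)/1.58133… = 1.001762… → 1.0018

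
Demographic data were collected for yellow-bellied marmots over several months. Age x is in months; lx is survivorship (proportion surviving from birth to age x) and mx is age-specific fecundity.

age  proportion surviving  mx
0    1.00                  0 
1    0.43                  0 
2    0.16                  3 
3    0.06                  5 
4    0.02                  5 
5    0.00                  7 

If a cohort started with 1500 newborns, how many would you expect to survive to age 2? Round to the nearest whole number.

Expected survivors = N0 · l_2 = 1500 × 0.16 = 240 → 240

240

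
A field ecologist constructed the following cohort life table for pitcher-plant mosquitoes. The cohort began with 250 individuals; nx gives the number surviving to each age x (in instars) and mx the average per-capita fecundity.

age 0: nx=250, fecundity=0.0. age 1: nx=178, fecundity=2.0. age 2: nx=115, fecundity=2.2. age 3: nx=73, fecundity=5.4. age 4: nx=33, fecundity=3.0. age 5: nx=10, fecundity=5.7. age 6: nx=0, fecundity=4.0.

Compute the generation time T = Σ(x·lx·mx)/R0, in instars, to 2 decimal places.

lx = nx/n0 = nx/250: 1, 0.712, 0.46, 0.292, 0.132, 0.04, 0
lx·mx: 0, 1.424, 1.012, 1.5768, 0.396, 0.228, 0 → R0 = 4.6368
x·lx·mx: 0, 1.424, 2.024, 4.7304, 1.584, 1.14, 0 → Σ = 10.9024
T = 10.9024 / 4.6368 = 2.351277… → 2.35

2.35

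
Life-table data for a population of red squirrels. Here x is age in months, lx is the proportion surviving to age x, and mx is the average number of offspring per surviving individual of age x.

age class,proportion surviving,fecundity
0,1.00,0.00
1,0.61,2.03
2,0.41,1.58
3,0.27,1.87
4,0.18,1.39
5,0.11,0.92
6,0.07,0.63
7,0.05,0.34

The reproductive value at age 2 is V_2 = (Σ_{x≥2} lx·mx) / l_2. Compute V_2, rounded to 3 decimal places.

3.818

lx·mx for x ≥ 2: 0.6478, 0.5049, 0.2502, 0.1012, 0.0441, 0.017 → sum = 1.5652
V_2 = 1.5652 / l_2 = 1.5652 / 0.41 = 3.817561… → 3.818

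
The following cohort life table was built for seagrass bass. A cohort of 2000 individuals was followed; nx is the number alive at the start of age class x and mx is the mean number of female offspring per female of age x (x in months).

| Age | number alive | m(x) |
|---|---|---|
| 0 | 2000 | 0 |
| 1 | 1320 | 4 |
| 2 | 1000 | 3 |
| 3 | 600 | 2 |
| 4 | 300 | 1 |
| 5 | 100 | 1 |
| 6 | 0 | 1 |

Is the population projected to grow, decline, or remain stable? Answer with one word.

growing

lx = nx/n0 = nx/2000: 1, 0.66, 0.5, 0.3, 0.15, 0.05, 0
R0 = Σ lx·mx = 0 + 2.64 + 1.5 + 0.6 + 0.15 + 0.05 + 0 = 4.94
R0 > 1, so the population is growing.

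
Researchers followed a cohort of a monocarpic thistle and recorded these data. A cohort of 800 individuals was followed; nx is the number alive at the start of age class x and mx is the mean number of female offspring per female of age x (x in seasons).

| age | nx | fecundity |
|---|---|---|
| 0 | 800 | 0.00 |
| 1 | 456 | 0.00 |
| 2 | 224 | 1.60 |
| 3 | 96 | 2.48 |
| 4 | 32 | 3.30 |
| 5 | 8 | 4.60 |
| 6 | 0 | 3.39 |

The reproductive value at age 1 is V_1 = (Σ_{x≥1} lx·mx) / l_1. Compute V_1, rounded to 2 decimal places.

lx = nx/n0 = nx/800: 1, 0.57, 0.28, 0.12, 0.04, 0.01, 0
lx·mx for x ≥ 1: 0, 0.448, 0.2976, 0.132, 0.046, 0 → sum = 0.9236
V_1 = 0.9236 / l_1 = 0.9236 / 0.57 = 1.620351… → 1.62

1.62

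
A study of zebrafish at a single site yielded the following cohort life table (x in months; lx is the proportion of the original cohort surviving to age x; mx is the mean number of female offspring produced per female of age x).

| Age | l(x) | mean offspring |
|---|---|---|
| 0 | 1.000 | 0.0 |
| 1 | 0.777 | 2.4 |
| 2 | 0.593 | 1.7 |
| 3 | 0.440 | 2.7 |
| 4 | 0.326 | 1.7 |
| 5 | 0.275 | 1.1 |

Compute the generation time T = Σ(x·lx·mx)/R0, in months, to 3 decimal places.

lx·mx: 0, 1.8648, 1.0081, 1.188, 0.5542, 0.3025 → R0 = 4.9176
x·lx·mx: 0, 1.8648, 2.0162, 3.564, 2.2168, 1.5125 → Σ = 11.1743
T = 11.1743 / 4.9176 = 2.272308… → 2.272

2.272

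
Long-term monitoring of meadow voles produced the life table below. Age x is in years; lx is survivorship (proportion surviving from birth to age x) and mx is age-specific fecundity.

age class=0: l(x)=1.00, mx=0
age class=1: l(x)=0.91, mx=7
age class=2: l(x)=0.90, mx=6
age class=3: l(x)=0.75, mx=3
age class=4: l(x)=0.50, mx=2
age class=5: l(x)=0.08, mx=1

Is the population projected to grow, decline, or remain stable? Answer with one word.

growing

R0 = Σ lx·mx = 0 + 6.37 + 5.4 + 2.25 + 1 + 0.08 = 15.1
R0 > 1, so the population is growing.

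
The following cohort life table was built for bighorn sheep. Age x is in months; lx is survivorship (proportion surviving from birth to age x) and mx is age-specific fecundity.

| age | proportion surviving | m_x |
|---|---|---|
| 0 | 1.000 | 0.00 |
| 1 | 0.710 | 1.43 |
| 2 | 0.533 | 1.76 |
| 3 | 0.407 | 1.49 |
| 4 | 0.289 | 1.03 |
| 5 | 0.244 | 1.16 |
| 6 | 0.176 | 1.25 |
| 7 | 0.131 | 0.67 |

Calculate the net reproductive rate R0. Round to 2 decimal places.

3.45

lx·mx by age: 0, 1.0153, 0.93808, 0.60643, 0.29767, 0.28304, 0.22, 0.08777
R0 = Σ lx·mx = 3.44829 → 3.45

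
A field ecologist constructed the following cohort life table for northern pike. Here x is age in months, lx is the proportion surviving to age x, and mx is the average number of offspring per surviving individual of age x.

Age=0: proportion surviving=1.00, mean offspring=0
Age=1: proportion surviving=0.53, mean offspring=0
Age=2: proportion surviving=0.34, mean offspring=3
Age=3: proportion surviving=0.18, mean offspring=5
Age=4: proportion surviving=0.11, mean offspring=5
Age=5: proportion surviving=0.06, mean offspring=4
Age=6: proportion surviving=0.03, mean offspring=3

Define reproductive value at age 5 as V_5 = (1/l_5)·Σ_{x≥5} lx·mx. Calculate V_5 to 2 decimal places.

lx·mx for x ≥ 5: 0.24, 0.09 → sum = 0.33
V_5 = 0.33 / l_5 = 0.33 / 0.06 = 5.5 → 5.50

5.50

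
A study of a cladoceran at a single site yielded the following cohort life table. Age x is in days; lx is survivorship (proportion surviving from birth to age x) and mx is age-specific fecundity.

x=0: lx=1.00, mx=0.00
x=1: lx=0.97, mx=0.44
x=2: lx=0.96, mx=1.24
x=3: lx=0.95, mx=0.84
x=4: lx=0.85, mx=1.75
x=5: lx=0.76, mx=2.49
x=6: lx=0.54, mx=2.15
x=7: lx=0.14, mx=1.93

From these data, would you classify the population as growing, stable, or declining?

R0 = Σ lx·mx = 0 + 0.4268 + 1.1904 + 0.798 + 1.4875 + 1.8924 + 1.161 + 0.2702 = 7.2263
R0 > 1, so the population is growing.

growing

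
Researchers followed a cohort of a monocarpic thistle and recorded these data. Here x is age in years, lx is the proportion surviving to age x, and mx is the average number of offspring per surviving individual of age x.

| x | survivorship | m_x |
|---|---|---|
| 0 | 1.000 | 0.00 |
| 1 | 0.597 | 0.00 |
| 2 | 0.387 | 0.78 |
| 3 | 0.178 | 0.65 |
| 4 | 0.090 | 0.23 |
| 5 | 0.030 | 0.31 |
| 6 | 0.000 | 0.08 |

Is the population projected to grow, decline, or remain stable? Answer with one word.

declining

R0 = Σ lx·mx = 0 + 0 + 0.30186 + 0.1157 + 0.0207 + 0.0093 + 0 = 0.44756
R0 < 1, so the population is declining.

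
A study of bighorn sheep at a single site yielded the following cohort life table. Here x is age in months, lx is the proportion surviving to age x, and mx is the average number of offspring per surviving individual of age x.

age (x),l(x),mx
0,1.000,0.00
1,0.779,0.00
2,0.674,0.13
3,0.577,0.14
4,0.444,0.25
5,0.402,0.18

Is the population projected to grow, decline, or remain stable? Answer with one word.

declining

R0 = Σ lx·mx = 0 + 0 + 0.08762 + 0.08078 + 0.111 + 0.07236 = 0.35176
R0 < 1, so the population is declining.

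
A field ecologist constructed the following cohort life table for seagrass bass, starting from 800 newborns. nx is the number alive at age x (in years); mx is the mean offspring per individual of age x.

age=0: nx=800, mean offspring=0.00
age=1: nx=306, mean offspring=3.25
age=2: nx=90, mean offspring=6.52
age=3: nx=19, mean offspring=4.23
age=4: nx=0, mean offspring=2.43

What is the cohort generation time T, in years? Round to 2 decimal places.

1.45

lx = nx/n0 = nx/800: 1, 0.3825, 0.1125, 0.02375, 0
lx·mx: 0, 1.243125, 0.7335, 0.100463…, 0 → R0 = 2.077088…
x·lx·mx: 0, 1.243125, 1.467, 0.301388…, 0 → Σ = 3.011513…
T = 3.011513… / 2.077088… = 1.449873… → 1.45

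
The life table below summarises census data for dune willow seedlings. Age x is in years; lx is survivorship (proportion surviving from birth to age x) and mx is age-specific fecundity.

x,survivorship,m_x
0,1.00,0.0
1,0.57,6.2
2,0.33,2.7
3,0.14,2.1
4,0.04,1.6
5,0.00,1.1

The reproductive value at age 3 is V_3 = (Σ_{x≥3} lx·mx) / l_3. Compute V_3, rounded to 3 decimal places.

2.557

lx·mx for x ≥ 3: 0.294, 0.064, 0 → sum = 0.358
V_3 = 0.358 / l_3 = 0.358 / 0.14 = 2.557143… → 2.557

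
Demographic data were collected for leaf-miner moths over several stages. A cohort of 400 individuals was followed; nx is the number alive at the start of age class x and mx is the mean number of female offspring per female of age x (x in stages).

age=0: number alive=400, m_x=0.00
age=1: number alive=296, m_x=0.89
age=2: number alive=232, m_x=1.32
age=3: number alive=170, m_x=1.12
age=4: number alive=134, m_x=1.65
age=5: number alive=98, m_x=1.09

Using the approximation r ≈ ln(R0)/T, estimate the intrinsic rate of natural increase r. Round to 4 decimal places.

lx = nx/n0 = nx/400: 1, 0.74, 0.58, 0.425, 0.335, 0.245
R0 = Σ lx·mx = 0 + 0.6586 + 0.7656 + 0.476 + 0.55275 + 0.26705 = 2.72
Σ x·lx·mx = 7.16405; T = 7.16405/2.72 = 2.63384…
r ≈ ln(R0)/T = ln(2.72)/2.63384… = 0.379913… → 0.3799

0.3799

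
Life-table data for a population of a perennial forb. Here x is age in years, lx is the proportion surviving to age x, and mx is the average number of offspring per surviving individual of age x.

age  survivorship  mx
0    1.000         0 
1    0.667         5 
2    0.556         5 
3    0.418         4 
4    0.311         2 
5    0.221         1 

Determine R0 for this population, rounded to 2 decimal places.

8.63

lx·mx by age: 0, 3.335, 2.78, 1.672, 0.622, 0.221
R0 = Σ lx·mx = 8.63 → 8.63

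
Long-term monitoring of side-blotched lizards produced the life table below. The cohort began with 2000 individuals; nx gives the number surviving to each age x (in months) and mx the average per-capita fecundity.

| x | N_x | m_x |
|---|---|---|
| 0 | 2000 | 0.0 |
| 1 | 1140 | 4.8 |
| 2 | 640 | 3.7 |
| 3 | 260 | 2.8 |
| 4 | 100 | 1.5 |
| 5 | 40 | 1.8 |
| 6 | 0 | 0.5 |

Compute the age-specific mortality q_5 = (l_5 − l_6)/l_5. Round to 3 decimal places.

1.000

lx = nx/n0 = nx/2000: 1, 0.57, 0.32, 0.13, 0.05, 0.02, 0
q_5 = (l_5 − l_6) / l_5 = (0.02 − 0) / 0.02
     = 0.02 / 0.02 = 1 → 1.000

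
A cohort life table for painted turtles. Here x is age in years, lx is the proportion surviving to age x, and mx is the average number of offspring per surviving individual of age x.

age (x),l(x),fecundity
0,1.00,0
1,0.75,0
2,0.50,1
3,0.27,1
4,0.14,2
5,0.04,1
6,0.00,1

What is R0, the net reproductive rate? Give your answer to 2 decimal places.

lx·mx by age: 0, 0, 0.5, 0.27, 0.28, 0.04, 0
R0 = Σ lx·mx = 1.09 → 1.09

1.09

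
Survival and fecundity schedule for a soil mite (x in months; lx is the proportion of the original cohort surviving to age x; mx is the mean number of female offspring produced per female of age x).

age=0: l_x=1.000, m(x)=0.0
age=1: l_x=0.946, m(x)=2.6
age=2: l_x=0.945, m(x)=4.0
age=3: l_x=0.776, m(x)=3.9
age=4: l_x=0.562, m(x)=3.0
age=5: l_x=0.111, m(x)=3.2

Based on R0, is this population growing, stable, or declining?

growing

R0 = Σ lx·mx = 0 + 2.4596 + 3.78 + 3.0264 + 1.686 + 0.3552 = 11.3072
R0 > 1, so the population is growing.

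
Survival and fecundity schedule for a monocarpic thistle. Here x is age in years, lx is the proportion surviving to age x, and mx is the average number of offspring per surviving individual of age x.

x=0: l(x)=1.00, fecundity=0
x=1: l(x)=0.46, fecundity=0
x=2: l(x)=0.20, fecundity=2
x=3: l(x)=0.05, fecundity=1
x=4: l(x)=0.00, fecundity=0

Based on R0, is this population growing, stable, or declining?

R0 = Σ lx·mx = 0 + 0 + 0.4 + 0.05 + 0 = 0.45
R0 < 1, so the population is declining.

declining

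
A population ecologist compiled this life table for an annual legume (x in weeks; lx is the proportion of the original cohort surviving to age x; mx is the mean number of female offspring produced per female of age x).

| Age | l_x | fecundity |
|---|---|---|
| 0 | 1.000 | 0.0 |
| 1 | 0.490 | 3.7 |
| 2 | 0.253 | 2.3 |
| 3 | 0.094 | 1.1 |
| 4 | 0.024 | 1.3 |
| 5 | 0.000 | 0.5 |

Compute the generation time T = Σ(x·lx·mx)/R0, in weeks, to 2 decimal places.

1.35

lx·mx: 0, 1.813, 0.5819, 0.1034, 0.0312, 0 → R0 = 2.5295
x·lx·mx: 0, 1.813, 1.1638, 0.3102, 0.1248, 0 → Σ = 3.4118
T = 3.4118 / 2.5295 = 1.348804… → 1.35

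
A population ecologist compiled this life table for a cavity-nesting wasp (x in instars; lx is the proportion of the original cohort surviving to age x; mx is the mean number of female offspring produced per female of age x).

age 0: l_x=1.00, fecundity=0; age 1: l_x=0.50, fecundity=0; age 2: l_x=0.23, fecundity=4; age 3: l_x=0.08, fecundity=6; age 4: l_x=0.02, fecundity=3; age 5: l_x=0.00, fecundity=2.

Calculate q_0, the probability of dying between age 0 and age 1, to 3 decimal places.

q_0 = (l_0 − l_1) / l_0 = (1 − 0.5) / 1
     = 0.5 / 1 = 0.5 → 0.500

0.500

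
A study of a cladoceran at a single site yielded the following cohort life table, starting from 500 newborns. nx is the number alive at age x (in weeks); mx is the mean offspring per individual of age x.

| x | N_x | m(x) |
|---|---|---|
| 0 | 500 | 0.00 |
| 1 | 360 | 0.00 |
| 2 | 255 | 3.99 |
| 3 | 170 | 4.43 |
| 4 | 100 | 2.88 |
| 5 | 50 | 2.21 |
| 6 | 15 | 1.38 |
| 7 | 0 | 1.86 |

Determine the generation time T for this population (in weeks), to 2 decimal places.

lx = nx/n0 = nx/500: 1, 0.72, 0.51, 0.34, 0.2, 0.1, 0.03, 0
lx·mx: 0, 0, 2.0349, 1.5062, 0.576, 0.221, 0.0414, 0 → R0 = 4.3795
x·lx·mx: 0, 0, 4.0698, 4.5186, 2.304, 1.105, 0.2484, 0 → Σ = 12.2458
T = 12.2458 / 4.3795 = 2.796164… → 2.80

2.80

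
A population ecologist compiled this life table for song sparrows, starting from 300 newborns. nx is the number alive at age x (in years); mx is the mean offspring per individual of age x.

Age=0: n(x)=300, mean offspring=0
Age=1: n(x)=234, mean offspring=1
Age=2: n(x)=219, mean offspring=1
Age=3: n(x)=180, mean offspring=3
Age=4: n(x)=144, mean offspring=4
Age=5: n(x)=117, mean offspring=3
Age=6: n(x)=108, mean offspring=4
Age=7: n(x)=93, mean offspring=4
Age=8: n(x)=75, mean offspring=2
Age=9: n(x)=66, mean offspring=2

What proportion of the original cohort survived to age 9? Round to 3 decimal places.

0.220

l_9 = n_9/n_0 = 66/300 = 0.22 → 0.220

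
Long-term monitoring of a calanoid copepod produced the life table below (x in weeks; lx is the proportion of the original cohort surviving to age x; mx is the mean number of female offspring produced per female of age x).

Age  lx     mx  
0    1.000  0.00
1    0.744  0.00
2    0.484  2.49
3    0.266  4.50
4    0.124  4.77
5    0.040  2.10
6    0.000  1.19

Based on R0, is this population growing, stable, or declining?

growing

R0 = Σ lx·mx = 0 + 0 + 1.20516 + 1.197 + 0.59148 + 0.084 + 0 = 3.07764
R0 > 1, so the population is growing.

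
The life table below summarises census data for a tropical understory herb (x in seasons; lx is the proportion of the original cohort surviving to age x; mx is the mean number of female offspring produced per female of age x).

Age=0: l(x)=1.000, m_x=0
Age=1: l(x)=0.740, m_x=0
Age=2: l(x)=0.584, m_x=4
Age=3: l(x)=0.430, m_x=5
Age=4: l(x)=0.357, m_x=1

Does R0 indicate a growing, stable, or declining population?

growing

R0 = Σ lx·mx = 0 + 0 + 2.336 + 2.15 + 0.357 = 4.843
R0 > 1, so the population is growing.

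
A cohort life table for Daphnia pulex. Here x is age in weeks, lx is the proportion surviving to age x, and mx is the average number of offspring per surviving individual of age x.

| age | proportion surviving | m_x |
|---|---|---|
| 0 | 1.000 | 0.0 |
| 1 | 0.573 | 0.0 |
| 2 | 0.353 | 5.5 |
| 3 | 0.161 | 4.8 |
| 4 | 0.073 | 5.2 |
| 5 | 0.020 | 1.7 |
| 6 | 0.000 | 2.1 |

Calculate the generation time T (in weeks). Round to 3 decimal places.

2.522

lx·mx: 0, 0, 1.9415, 0.7728, 0.3796, 0.034, 0 → R0 = 3.1279
x·lx·mx: 0, 0, 3.883, 2.3184, 1.5184, 0.17, 0 → Σ = 7.8898
T = 7.8898 / 3.1279 = 2.522395… → 2.522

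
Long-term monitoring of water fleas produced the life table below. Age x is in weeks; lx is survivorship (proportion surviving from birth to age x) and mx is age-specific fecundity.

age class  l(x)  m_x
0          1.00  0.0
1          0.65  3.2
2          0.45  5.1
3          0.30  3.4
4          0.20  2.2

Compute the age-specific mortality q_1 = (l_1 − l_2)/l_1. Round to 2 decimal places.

q_1 = (l_1 − l_2) / l_1 = (0.65 − 0.45) / 0.65
     = 0.2 / 0.65 = 0.307692… → 0.31

0.31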